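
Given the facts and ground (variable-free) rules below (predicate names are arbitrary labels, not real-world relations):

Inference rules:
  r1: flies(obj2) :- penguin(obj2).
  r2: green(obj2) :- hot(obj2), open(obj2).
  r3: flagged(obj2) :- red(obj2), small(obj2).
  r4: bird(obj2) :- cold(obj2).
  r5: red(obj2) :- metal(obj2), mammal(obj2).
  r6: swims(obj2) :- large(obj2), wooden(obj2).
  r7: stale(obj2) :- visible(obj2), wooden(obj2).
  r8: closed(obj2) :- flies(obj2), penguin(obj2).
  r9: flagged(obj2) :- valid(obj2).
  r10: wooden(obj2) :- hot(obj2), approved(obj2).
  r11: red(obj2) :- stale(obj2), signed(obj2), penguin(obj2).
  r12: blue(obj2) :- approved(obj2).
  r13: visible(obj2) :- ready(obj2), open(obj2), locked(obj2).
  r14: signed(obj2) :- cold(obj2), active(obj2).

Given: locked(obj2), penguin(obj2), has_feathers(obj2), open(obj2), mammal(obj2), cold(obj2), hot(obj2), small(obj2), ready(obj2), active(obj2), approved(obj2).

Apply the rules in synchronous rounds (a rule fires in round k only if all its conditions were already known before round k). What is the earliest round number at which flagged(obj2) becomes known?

4

[1] r1 [flies(obj2) :- penguin(obj2).]; r2 [green(obj2) :- hot(obj2), open(obj2).]; r4 [bird(obj2) :- cold(obj2).]; r10 [wooden(obj2) :- hot(obj2), approved(obj2).]; r12 [blue(obj2) :- approved(obj2).]; r13 [visible(obj2) :- ready(obj2), open(obj2), locked(obj2).]; r14 [signed(obj2) :- cold(obj2), active(obj2).]. ⇒ new: flies(obj2), green(obj2), bird(obj2), wooden(obj2), blue(obj2), visible(obj2), signed(obj2).
[2] r7 [stale(obj2) :- visible(obj2), wooden(obj2).]; r8 [closed(obj2) :- flies(obj2), penguin(obj2).]. ⇒ new: stale(obj2), closed(obj2).
[3] r11 [red(obj2) :- stale(obj2), signed(obj2), penguin(obj2).]. ⇒ new: red(obj2).
[4] r3 [flagged(obj2) :- red(obj2), small(obj2).]. ⇒ new: flagged(obj2).
flagged(obj2) first appears in round 4.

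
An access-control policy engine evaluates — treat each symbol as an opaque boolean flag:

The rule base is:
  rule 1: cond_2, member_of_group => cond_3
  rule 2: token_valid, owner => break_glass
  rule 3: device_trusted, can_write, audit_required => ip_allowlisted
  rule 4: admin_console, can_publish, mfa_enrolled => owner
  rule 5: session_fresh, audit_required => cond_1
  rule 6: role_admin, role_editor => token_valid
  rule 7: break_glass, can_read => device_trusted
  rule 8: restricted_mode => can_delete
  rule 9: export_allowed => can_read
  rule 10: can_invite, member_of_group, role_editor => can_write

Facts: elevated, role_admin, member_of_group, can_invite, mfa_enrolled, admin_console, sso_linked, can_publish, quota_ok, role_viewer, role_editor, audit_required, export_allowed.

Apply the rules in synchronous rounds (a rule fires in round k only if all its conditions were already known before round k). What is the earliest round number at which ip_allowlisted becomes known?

4

Round 1 fires rule 4, rule 6, rule 9, rule 10, giving owner, token_valid, can_read, can_write.
Round 2 fires rule 2, giving break_glass.
Round 3 fires rule 7, giving device_trusted.
Round 4 fires rule 3, giving ip_allowlisted.
ip_allowlisted first appears in round 4.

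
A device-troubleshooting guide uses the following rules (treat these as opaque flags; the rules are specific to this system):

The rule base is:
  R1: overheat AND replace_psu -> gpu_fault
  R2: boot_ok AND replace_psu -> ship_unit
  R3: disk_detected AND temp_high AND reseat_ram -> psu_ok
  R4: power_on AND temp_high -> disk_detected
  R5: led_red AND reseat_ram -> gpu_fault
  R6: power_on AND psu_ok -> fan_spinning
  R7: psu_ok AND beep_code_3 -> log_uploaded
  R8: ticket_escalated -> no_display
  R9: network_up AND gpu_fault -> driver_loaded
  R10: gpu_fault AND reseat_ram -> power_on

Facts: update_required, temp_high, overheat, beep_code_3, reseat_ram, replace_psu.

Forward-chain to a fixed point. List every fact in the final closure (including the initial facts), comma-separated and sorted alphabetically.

beep_code_3, disk_detected, fan_spinning, gpu_fault, log_uploaded, overheat, power_on, psu_ok, replace_psu, reseat_ram, temp_high, update_required

[1] R1 [overheat AND replace_psu -> gpu_fault]. ⇒ new: gpu_fault.
[2] R10 [gpu_fault AND reseat_ram -> power_on]. ⇒ new: power_on.
[3] R4 [power_on AND temp_high -> disk_detected]. ⇒ new: disk_detected.
[4] R3 [disk_detected AND temp_high AND reseat_ram -> psu_ok]. ⇒ new: psu_ok.
[5] R6 [power_on AND psu_ok -> fan_spinning]; R7 [psu_ok AND beep_code_3 -> log_uploaded]. ⇒ new: fan_spinning, log_uploaded.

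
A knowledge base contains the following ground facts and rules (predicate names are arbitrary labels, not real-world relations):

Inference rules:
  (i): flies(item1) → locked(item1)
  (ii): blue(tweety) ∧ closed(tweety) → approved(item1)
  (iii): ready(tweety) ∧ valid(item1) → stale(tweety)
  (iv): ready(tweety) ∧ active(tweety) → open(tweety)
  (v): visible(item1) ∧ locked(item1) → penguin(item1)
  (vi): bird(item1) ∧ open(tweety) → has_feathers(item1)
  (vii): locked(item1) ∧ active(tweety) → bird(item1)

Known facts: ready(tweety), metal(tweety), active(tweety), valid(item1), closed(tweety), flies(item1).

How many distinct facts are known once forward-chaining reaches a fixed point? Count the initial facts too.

11

Round 1: (i) [flies(item1) → locked(item1)]; (iii) [ready(tweety) ∧ valid(item1) → stale(tweety)]; (iv) [ready(tweety) ∧ active(tweety) → open(tweety)]. Adds locked(item1), stale(tweety), open(tweety).
Round 2: (vii) [locked(item1) ∧ active(tweety) → bird(item1)]. Adds bird(item1).
Round 3: (vi) [bird(item1) ∧ open(tweety) → has_feathers(item1)]. Adds has_feathers(item1).
Closure: {active(tweety), bird(item1), closed(tweety), flies(item1), has_feathers(item1), locked(item1), metal(tweety), open(tweety), ready(tweety), stale(tweety), valid(item1)} — 11 facts.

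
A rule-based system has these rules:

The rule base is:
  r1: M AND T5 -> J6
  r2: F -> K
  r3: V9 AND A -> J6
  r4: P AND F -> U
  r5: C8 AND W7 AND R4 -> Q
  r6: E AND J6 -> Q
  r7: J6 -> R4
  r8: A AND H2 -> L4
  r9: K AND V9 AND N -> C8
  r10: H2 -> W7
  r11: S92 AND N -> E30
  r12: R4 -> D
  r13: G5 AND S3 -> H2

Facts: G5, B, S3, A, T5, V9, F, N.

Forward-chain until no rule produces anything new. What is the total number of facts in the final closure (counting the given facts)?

17

Round 1 fires r2, r3, r13, giving K, J6, H2.
Round 2 fires r7, r8, r9, r10, giving R4, L4, C8, W7.
Round 3 fires r5, r12, giving Q, D.
Closure: {A, B, C8, D, F, G5, H2, J6, K, L4, N, Q, R4, S3, T5, V9, W7} — 17 facts.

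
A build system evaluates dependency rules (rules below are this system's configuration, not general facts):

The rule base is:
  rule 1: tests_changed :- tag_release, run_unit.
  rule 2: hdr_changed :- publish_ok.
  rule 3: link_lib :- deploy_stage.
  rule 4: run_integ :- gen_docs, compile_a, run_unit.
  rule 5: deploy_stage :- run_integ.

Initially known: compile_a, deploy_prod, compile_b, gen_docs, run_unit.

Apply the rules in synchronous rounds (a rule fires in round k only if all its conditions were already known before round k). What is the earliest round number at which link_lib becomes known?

Round 1: rule 4 [run_integ :- gen_docs, compile_a, run_unit.]. New: run_integ.
Round 2: rule 5 [deploy_stage :- run_integ.]. New: deploy_stage.
Round 3: rule 3 [link_lib :- deploy_stage.]. New: link_lib.
link_lib first appears in round 3.

3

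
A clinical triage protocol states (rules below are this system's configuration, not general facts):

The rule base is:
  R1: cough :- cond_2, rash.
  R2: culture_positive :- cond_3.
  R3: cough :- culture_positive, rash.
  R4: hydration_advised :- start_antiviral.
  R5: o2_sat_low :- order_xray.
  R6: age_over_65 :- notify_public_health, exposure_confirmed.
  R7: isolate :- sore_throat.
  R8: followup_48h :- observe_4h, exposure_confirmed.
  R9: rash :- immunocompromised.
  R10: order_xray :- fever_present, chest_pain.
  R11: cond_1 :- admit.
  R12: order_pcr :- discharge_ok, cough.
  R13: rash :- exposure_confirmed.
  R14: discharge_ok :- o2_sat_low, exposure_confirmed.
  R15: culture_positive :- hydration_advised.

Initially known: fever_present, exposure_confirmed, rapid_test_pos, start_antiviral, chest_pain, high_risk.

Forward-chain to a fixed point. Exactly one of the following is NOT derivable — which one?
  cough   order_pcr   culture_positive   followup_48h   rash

followup_48h

Round 1 fires R4, R10, R13, giving hydration_advised, order_xray, rash.
Round 2 fires R5, R15, giving o2_sat_low, culture_positive.
Round 3 fires R3, R14, giving cough, discharge_ok.
Round 4 fires R12, giving order_pcr.
Derived: cough (round 3), order_pcr (round 4), rash (round 1), culture_positive (round 2). followup_48h never appears in any round.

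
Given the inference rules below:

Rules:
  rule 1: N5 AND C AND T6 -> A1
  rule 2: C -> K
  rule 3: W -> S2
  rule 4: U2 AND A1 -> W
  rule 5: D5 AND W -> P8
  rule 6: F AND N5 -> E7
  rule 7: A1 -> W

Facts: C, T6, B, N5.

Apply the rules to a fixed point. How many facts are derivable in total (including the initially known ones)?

Round 1 fires rule 1, rule 2, giving A1, K.
Round 2 fires rule 7, giving W.
Round 3 fires rule 3, giving S2.
Closure: {A1, B, C, K, N5, S2, T6, W} — 8 facts.

8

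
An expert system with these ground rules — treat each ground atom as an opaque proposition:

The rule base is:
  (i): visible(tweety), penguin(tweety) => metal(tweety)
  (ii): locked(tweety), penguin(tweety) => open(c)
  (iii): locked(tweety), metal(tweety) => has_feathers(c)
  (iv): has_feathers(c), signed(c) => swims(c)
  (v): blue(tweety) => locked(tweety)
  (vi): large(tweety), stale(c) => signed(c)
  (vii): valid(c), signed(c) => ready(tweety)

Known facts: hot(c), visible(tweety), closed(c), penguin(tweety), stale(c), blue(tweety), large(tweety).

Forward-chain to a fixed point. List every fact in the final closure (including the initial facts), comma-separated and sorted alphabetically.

blue(tweety), closed(c), has_feathers(c), hot(c), large(tweety), locked(tweety), metal(tweety), open(c), penguin(tweety), signed(c), stale(c), swims(c), visible(tweety)

Round 1: (i) [visible(tweety), penguin(tweety) => metal(tweety)]; (v) [blue(tweety) => locked(tweety)]; (vi) [large(tweety), stale(c) => signed(c)]. New: metal(tweety), locked(tweety), signed(c).
Round 2: (ii) [locked(tweety), penguin(tweety) => open(c)]; (iii) [locked(tweety), metal(tweety) => has_feathers(c)]. New: open(c), has_feathers(c).
Round 3: (iv) [has_feathers(c), signed(c) => swims(c)]. New: swims(c).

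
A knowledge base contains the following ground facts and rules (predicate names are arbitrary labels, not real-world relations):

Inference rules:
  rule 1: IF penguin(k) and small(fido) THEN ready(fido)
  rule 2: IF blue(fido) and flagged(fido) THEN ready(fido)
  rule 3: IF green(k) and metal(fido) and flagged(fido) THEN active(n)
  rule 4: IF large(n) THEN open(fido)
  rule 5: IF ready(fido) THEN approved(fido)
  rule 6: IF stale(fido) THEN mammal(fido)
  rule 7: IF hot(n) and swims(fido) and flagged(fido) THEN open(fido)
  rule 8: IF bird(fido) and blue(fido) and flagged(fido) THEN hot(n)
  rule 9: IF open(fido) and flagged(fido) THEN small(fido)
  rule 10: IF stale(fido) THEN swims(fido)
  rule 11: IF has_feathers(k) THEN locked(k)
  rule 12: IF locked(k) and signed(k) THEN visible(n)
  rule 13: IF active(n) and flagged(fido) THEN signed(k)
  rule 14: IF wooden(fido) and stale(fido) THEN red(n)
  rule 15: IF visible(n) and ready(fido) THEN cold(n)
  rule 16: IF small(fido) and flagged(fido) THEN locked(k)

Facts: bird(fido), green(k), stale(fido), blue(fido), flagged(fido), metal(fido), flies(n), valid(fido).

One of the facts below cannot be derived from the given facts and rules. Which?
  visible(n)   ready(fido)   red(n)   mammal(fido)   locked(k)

Round 1: rule 2 [IF blue(fido) and flagged(fido) THEN ready(fido)]; rule 3 [IF green(k) and metal(fido) and flagged(fido) THEN active(n)]; rule 6 [IF stale(fido) THEN mammal(fido)]; rule 8 [IF bird(fido) and blue(fido) and flagged(fido) THEN hot(n)]; rule 10 [IF stale(fido) THEN swims(fido)]. New: ready(fido), active(n), mammal(fido), hot(n), swims(fido).
Round 2: rule 5 [IF ready(fido) THEN approved(fido)]; rule 7 [IF hot(n) and swims(fido) and flagged(fido) THEN open(fido)]; rule 13 [IF active(n) and flagged(fido) THEN signed(k)]. New: approved(fido), open(fido), signed(k).
Round 3: rule 9 [IF open(fido) and flagged(fido) THEN small(fido)]. New: small(fido).
Round 4: rule 16 [IF small(fido) and flagged(fido) THEN locked(k)]. New: locked(k).
Round 5: rule 12 [IF locked(k) and signed(k) THEN visible(n)]. New: visible(n).
Round 6: rule 15 [IF visible(n) and ready(fido) THEN cold(n)]. New: cold(n).
Derived: visible(n) (round 5), locked(k) (round 4), mammal(fido) (round 1), ready(fido) (round 1). red(n) never appears in any round.

red(n)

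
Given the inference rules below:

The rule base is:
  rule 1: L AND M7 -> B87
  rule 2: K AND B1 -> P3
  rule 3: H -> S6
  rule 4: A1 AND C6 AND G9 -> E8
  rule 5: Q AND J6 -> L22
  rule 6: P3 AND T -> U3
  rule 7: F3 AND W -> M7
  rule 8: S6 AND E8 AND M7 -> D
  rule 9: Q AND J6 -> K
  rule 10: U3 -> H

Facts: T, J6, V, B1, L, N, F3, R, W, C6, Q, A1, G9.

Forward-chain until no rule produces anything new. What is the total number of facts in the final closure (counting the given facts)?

[1] rule 4 [A1 AND C6 AND G9 -> E8]; rule 5 [Q AND J6 -> L22]; rule 7 [F3 AND W -> M7]; rule 9 [Q AND J6 -> K]. ⇒ new: E8, L22, M7, K.
[2] rule 1 [L AND M7 -> B87]; rule 2 [K AND B1 -> P3]. ⇒ new: B87, P3.
[3] rule 6 [P3 AND T -> U3]. ⇒ new: U3.
[4] rule 10 [U3 -> H]. ⇒ new: H.
[5] rule 3 [H -> S6]. ⇒ new: S6.
[6] rule 8 [S6 AND E8 AND M7 -> D]. ⇒ new: D.
Closure: {A1, B1, B87, C6, D, E8, F3, G9, H, J6, K, L, L22, M7, N, P3, Q, R, S6, T, U3, V, W} — 23 facts.

23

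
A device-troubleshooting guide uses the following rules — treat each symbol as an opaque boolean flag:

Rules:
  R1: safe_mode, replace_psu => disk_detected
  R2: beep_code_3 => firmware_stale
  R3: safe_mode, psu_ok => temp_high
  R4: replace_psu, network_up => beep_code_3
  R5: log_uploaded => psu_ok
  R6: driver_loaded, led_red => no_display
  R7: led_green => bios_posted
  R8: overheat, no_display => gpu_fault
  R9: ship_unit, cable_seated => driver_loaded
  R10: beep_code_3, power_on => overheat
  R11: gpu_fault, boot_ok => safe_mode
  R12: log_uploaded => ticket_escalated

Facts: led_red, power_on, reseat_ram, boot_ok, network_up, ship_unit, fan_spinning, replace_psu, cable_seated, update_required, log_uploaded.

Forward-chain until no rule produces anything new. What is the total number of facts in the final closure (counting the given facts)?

22

Round 1: R4 [replace_psu, network_up => beep_code_3]; R5 [log_uploaded => psu_ok]; R9 [ship_unit, cable_seated => driver_loaded]; R12 [log_uploaded => ticket_escalated]. Adds beep_code_3, psu_ok, driver_loaded, ticket_escalated.
Round 2: R2 [beep_code_3 => firmware_stale]; R6 [driver_loaded, led_red => no_display]; R10 [beep_code_3, power_on => overheat]. Adds firmware_stale, no_display, overheat.
Round 3: R8 [overheat, no_display => gpu_fault]. Adds gpu_fault.
Round 4: R11 [gpu_fault, boot_ok => safe_mode]. Adds safe_mode.
Round 5: R1 [safe_mode, replace_psu => disk_detected]; R3 [safe_mode, psu_ok => temp_high]. Adds disk_detected, temp_high.
Closure: {beep_code_3, boot_ok, cable_seated, disk_detected, driver_loaded, fan_spinning, firmware_stale, gpu_fault, led_red, log_uploaded, network_up, no_display, overheat, power_on, psu_ok, replace_psu, reseat_ram, safe_mode, ship_unit, temp_high, ticket_escalated, update_required} — 22 facts.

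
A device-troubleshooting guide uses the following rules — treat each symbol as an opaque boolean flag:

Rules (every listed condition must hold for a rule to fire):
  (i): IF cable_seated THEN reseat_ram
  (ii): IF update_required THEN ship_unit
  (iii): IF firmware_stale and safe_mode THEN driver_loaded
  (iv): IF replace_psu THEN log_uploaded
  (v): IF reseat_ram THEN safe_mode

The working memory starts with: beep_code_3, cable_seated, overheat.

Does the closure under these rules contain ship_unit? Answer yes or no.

Round 1 — (i), derive reseat_ram.
Round 2 — (v), derive safe_mode.
Fixed point reached. ship_unit is concluded only by (ii); (ii) needs update_required (never derived).

no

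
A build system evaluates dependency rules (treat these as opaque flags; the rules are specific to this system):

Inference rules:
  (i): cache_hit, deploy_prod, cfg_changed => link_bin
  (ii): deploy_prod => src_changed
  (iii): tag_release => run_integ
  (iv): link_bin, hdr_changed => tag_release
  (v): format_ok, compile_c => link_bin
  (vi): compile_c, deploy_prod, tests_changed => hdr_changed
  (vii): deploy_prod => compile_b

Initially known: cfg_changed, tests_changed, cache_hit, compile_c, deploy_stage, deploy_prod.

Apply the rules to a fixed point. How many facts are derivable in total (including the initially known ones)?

[1] (i) [cache_hit, deploy_prod, cfg_changed => link_bin]; (ii) [deploy_prod => src_changed]; (vi) [compile_c, deploy_prod, tests_changed => hdr_changed]; (vii) [deploy_prod => compile_b]. ⇒ new: link_bin, src_changed, hdr_changed, compile_b.
[2] (iv) [link_bin, hdr_changed => tag_release]. ⇒ new: tag_release.
[3] (iii) [tag_release => run_integ]. ⇒ new: run_integ.
Closure: {cache_hit, cfg_changed, compile_b, compile_c, deploy_prod, deploy_stage, hdr_changed, link_bin, run_integ, src_changed, tag_release, tests_changed} — 12 facts.

12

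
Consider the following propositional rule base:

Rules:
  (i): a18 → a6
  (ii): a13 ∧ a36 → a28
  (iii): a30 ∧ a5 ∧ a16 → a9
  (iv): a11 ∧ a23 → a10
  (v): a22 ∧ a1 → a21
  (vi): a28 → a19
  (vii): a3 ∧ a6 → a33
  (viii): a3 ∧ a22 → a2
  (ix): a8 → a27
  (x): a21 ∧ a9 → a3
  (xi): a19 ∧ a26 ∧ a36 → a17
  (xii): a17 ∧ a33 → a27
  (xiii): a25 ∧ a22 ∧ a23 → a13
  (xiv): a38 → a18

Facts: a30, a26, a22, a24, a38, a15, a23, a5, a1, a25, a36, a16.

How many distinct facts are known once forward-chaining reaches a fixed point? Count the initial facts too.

24

[1] (iii) [a30 ∧ a5 ∧ a16 → a9]; (v) [a22 ∧ a1 → a21]; (xiii) [a25 ∧ a22 ∧ a23 → a13]; (xiv) [a38 → a18]. ⇒ new: a9, a21, a13, a18.
[2] (i) [a18 → a6]; (ii) [a13 ∧ a36 → a28]; (x) [a21 ∧ a9 → a3]. ⇒ new: a6, a28, a3.
[3] (vi) [a28 → a19]; (vii) [a3 ∧ a6 → a33]; (viii) [a3 ∧ a22 → a2]. ⇒ new: a19, a33, a2.
[4] (xi) [a19 ∧ a26 ∧ a36 → a17]. ⇒ new: a17.
[5] (xii) [a17 ∧ a33 → a27]. ⇒ new: a27.
Closure: {a1, a13, a15, a16, a17, a18, a19, a2, a21, a22, a23, a24, a25, a26, a27, a28, a3, a30, a33, a36, a38, a5, a6, a9} — 24 facts.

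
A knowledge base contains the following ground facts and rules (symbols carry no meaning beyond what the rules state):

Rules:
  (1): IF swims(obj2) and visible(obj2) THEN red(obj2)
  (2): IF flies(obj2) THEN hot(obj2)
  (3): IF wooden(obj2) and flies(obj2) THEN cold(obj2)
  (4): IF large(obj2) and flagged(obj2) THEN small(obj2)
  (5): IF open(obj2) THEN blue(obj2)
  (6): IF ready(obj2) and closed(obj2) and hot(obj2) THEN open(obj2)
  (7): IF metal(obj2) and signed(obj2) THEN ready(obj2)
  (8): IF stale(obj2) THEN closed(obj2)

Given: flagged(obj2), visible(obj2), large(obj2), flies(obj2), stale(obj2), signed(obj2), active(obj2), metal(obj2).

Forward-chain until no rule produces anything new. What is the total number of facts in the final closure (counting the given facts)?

Round 1 — (2), (4), (7), (8), derive hot(obj2), small(obj2), ready(obj2), closed(obj2).
Round 2 — (6), derive open(obj2).
Round 3 — (5), derive blue(obj2).
Closure: {active(obj2), blue(obj2), closed(obj2), flagged(obj2), flies(obj2), hot(obj2), large(obj2), metal(obj2), open(obj2), ready(obj2), signed(obj2), small(obj2), stale(obj2), visible(obj2)} — 14 facts.

14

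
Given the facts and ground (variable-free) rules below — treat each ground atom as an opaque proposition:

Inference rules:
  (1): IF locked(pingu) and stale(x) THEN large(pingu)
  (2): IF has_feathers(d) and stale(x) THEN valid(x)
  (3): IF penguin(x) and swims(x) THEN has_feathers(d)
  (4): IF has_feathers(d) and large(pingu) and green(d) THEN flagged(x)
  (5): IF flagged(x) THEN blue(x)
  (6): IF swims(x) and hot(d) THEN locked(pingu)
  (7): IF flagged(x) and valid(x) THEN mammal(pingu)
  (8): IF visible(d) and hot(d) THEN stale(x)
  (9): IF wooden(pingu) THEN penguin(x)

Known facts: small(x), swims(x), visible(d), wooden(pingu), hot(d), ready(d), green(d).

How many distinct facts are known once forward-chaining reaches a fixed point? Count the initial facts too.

Round 1: (6) [IF swims(x) and hot(d) THEN locked(pingu)]; (8) [IF visible(d) and hot(d) THEN stale(x)]; (9) [IF wooden(pingu) THEN penguin(x)]. New: locked(pingu), stale(x), penguin(x).
Round 2: (1) [IF locked(pingu) and stale(x) THEN large(pingu)]; (3) [IF penguin(x) and swims(x) THEN has_feathers(d)]. New: large(pingu), has_feathers(d).
Round 3: (2) [IF has_feathers(d) and stale(x) THEN valid(x)]; (4) [IF has_feathers(d) and large(pingu) and green(d) THEN flagged(x)]. New: valid(x), flagged(x).
Round 4: (5) [IF flagged(x) THEN blue(x)]; (7) [IF flagged(x) and valid(x) THEN mammal(pingu)]. New: blue(x), mammal(pingu).
Closure: {blue(x), flagged(x), green(d), has_feathers(d), hot(d), large(pingu), locked(pingu), mammal(pingu), penguin(x), ready(d), small(x), stale(x), swims(x), valid(x), visible(d), wooden(pingu)} — 16 facts.

16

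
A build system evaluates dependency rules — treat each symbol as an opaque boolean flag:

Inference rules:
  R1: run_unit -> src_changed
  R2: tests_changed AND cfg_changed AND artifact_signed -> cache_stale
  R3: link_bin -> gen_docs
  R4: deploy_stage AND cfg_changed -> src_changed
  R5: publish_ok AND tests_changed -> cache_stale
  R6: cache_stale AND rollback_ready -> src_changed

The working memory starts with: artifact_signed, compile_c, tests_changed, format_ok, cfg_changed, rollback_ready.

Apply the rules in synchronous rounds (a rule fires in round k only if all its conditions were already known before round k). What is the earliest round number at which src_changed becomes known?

2

Round 1: R2 [tests_changed AND cfg_changed AND artifact_signed -> cache_stale]. Adds cache_stale.
Round 2: R6 [cache_stale AND rollback_ready -> src_changed]. Adds src_changed.
src_changed first appears in round 2.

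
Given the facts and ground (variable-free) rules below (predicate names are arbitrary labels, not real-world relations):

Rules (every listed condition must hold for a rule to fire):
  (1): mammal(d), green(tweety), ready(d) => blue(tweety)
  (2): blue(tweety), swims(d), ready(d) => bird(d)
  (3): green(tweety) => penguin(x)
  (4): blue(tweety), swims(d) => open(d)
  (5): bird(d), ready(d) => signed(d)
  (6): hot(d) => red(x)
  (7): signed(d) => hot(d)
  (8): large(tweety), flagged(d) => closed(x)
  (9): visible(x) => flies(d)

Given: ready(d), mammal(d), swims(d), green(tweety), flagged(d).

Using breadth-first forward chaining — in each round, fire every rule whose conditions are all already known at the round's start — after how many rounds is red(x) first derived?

Round 1: (1) [mammal(d), green(tweety), ready(d) => blue(tweety)]; (3) [green(tweety) => penguin(x)]. New: blue(tweety), penguin(x).
Round 2: (2) [blue(tweety), swims(d), ready(d) => bird(d)]; (4) [blue(tweety), swims(d) => open(d)]. New: bird(d), open(d).
Round 3: (5) [bird(d), ready(d) => signed(d)]. New: signed(d).
Round 4: (7) [signed(d) => hot(d)]. New: hot(d).
Round 5: (6) [hot(d) => red(x)]. New: red(x).
red(x) first appears in round 5.

5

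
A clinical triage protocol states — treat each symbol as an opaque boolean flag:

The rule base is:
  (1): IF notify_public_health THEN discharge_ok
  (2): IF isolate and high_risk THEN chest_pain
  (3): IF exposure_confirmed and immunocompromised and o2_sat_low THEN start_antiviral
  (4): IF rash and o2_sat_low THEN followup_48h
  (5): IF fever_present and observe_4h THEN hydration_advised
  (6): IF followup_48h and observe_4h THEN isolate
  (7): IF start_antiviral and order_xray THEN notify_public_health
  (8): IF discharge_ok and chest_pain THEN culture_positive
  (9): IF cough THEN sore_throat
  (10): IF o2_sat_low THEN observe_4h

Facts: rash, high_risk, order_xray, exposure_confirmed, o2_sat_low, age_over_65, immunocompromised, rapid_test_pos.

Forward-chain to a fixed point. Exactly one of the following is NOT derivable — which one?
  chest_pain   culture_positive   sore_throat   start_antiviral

sore_throat

Round 1: (3) [IF exposure_confirmed and immunocompromised and o2_sat_low THEN start_antiviral]; (4) [IF rash and o2_sat_low THEN followup_48h]; (10) [IF o2_sat_low THEN observe_4h]. Adds start_antiviral, followup_48h, observe_4h.
Round 2: (6) [IF followup_48h and observe_4h THEN isolate]; (7) [IF start_antiviral and order_xray THEN notify_public_health]. Adds isolate, notify_public_health.
Round 3: (1) [IF notify_public_health THEN discharge_ok]; (2) [IF isolate and high_risk THEN chest_pain]. Adds discharge_ok, chest_pain.
Round 4: (8) [IF discharge_ok and chest_pain THEN culture_positive]. Adds culture_positive.
Derived: chest_pain (round 3), start_antiviral (round 1), culture_positive (round 4). sore_throat never appears in any round.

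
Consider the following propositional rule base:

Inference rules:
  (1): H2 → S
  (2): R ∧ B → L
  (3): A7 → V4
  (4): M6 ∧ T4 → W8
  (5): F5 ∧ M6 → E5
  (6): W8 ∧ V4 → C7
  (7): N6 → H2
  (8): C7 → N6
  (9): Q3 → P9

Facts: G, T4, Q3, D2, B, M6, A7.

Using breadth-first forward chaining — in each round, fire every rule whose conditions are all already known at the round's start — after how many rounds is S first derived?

Round 1 — (3), (4), (9), derive V4, W8, P9.
Round 2 — (6), derive C7.
Round 3 — (8), derive N6.
Round 4 — (7), derive H2.
Round 5 — (1), derive S.
S first appears in round 5.

5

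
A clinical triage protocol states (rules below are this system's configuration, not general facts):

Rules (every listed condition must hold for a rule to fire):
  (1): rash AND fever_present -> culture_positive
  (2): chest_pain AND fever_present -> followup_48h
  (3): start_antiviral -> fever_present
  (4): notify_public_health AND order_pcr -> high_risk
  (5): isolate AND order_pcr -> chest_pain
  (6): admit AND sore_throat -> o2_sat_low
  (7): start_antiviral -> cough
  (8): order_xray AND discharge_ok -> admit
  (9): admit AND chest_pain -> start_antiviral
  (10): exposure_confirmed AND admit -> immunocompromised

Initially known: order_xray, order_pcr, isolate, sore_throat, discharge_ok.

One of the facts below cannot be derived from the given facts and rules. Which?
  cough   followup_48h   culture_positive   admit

culture_positive

Round 1 — (5), (8), derive chest_pain, admit.
Round 2 — (6), (9), derive o2_sat_low, start_antiviral.
Round 3 — (3), (7), derive fever_present, cough.
Round 4 — (2), derive followup_48h.
Derived: cough (round 3), admit (round 1), followup_48h (round 4). culture_positive never appears in any round.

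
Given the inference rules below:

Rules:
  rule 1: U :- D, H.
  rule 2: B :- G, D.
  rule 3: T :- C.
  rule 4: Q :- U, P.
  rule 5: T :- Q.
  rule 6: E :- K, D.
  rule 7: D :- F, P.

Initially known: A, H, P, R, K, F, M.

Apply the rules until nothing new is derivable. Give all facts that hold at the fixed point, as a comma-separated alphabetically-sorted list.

Round 1: rule 7 [D :- F, P.]. New: D.
Round 2: rule 1 [U :- D, H.]; rule 6 [E :- K, D.]. New: U, E.
Round 3: rule 4 [Q :- U, P.]. New: Q.
Round 4: rule 5 [T :- Q.]. New: T.

A, D, E, F, H, K, M, P, Q, R, T, U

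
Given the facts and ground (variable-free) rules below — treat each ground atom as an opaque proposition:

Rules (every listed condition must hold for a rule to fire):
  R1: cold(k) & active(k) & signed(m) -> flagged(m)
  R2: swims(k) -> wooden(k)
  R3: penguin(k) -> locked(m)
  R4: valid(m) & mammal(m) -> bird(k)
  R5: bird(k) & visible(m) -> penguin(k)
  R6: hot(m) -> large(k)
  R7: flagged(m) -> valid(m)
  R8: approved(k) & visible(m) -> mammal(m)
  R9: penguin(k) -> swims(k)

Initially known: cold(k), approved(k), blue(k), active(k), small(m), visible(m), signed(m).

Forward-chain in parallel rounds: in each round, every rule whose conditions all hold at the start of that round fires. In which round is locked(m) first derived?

Round 1 fires R1, R8, giving flagged(m), mammal(m).
Round 2 fires R7, giving valid(m).
Round 3 fires R4, giving bird(k).
Round 4 fires R5, giving penguin(k).
Round 5 fires R3, R9, giving locked(m), swims(k).
locked(m) first appears in round 5.

5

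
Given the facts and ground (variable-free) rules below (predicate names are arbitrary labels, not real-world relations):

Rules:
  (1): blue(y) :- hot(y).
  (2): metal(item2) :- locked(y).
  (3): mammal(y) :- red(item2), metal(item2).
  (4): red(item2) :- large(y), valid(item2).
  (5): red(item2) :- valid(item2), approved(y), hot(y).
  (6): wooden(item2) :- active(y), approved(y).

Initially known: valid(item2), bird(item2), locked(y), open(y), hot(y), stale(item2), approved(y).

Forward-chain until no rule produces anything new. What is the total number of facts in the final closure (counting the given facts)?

Round 1: (1) [blue(y) :- hot(y).]; (2) [metal(item2) :- locked(y).]; (5) [red(item2) :- valid(item2), approved(y), hot(y).]. New: blue(y), metal(item2), red(item2).
Round 2: (3) [mammal(y) :- red(item2), metal(item2).]. New: mammal(y).
Closure: {approved(y), bird(item2), blue(y), hot(y), locked(y), mammal(y), metal(item2), open(y), red(item2), stale(item2), valid(item2)} — 11 facts.

11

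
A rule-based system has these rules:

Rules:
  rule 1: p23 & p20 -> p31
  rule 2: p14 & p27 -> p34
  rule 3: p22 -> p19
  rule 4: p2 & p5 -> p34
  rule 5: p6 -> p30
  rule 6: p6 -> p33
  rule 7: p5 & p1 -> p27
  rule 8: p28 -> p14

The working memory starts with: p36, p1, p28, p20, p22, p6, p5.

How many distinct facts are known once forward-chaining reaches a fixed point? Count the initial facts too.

13

Round 1: rule 3 [p22 -> p19]; rule 5 [p6 -> p30]; rule 6 [p6 -> p33]; rule 7 [p5 & p1 -> p27]; rule 8 [p28 -> p14]. New: p19, p30, p33, p27, p14.
Round 2: rule 2 [p14 & p27 -> p34]. New: p34.
Closure: {p1, p14, p19, p20, p22, p27, p28, p30, p33, p34, p36, p5, p6} — 13 facts.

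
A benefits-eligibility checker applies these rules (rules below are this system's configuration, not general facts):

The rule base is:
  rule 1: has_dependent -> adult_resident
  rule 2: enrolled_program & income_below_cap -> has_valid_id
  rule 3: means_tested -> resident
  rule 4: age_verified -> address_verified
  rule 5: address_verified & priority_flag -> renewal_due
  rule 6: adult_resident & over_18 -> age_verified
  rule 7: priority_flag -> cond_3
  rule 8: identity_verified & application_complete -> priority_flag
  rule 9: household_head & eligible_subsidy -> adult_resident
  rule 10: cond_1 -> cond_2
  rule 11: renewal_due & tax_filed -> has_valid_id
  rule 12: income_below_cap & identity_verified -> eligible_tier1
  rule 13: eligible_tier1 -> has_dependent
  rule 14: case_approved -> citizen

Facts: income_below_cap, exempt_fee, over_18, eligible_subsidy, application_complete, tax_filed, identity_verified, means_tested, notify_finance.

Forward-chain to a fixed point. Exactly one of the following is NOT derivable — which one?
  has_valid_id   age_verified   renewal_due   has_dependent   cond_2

Round 1: rule 3 [means_tested -> resident]; rule 8 [identity_verified & application_complete -> priority_flag]; rule 12 [income_below_cap & identity_verified -> eligible_tier1]. Adds resident, priority_flag, eligible_tier1.
Round 2: rule 7 [priority_flag -> cond_3]; rule 13 [eligible_tier1 -> has_dependent]. Adds cond_3, has_dependent.
Round 3: rule 1 [has_dependent -> adult_resident]. Adds adult_resident.
Round 4: rule 6 [adult_resident & over_18 -> age_verified]. Adds age_verified.
Round 5: rule 4 [age_verified -> address_verified]. Adds address_verified.
Round 6: rule 5 [address_verified & priority_flag -> renewal_due]. Adds renewal_due.
Round 7: rule 11 [renewal_due & tax_filed -> has_valid_id]. Adds has_valid_id.
Derived: renewal_due (round 6), has_valid_id (round 7), age_verified (round 4), has_dependent (round 2). cond_2 never appears in any round.

cond_2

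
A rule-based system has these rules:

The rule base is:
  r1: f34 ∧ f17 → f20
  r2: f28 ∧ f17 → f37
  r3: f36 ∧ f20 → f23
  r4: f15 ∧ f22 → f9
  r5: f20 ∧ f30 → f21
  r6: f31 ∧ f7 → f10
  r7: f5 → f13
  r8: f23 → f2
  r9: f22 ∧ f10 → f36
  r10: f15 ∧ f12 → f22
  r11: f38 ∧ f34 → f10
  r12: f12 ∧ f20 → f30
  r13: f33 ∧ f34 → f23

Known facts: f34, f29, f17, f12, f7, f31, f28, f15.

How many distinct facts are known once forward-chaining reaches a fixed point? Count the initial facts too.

Round 1 fires r1, r2, r6, r10, giving f20, f37, f10, f22.
Round 2 fires r4, r9, r12, giving f9, f36, f30.
Round 3 fires r3, r5, giving f23, f21.
Round 4 fires r8, giving f2.
Closure: {f10, f12, f15, f17, f2, f20, f21, f22, f23, f28, f29, f30, f31, f34, f36, f37, f7, f9} — 18 facts.

18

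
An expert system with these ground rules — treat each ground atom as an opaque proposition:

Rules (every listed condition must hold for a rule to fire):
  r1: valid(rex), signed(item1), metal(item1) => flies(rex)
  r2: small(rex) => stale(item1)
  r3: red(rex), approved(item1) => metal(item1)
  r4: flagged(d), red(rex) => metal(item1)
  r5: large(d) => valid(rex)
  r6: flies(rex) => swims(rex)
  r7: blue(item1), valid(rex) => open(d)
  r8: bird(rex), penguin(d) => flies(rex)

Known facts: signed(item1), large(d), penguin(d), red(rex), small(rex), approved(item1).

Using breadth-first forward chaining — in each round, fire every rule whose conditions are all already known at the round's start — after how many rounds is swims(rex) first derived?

Round 1: r2 [small(rex) => stale(item1)]; r3 [red(rex), approved(item1) => metal(item1)]; r5 [large(d) => valid(rex)]. Adds stale(item1), metal(item1), valid(rex).
Round 2: r1 [valid(rex), signed(item1), metal(item1) => flies(rex)]. Adds flies(rex).
Round 3: r6 [flies(rex) => swims(rex)]. Adds swims(rex).
swims(rex) first appears in round 3.

3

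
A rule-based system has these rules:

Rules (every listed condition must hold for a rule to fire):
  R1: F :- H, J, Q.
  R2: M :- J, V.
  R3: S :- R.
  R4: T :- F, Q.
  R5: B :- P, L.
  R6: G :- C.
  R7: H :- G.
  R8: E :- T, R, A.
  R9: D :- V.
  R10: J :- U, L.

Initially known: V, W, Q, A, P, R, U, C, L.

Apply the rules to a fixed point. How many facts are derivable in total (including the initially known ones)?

[1] R3 [S :- R.]; R5 [B :- P, L.]; R6 [G :- C.]; R9 [D :- V.]; R10 [J :- U, L.]. ⇒ new: S, B, G, D, J.
[2] R2 [M :- J, V.]; R7 [H :- G.]. ⇒ new: M, H.
[3] R1 [F :- H, J, Q.]. ⇒ new: F.
[4] R4 [T :- F, Q.]. ⇒ new: T.
[5] R8 [E :- T, R, A.]. ⇒ new: E.
Closure: {A, B, C, D, E, F, G, H, J, L, M, P, Q, R, S, T, U, V, W} — 19 facts.

19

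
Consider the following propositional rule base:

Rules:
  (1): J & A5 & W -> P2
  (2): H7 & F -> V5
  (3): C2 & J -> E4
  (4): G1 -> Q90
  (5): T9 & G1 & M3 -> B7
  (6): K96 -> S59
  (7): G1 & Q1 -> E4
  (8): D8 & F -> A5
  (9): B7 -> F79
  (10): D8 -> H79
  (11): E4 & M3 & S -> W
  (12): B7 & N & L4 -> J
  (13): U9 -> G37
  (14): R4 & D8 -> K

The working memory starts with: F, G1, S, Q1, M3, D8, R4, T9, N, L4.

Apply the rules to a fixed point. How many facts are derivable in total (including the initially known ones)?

Round 1: (4) [G1 -> Q90]; (5) [T9 & G1 & M3 -> B7]; (7) [G1 & Q1 -> E4]; (8) [D8 & F -> A5]; (10) [D8 -> H79]; (14) [R4 & D8 -> K]. Adds Q90, B7, E4, A5, H79, K.
Round 2: (9) [B7 -> F79]; (11) [E4 & M3 & S -> W]; (12) [B7 & N & L4 -> J]. Adds F79, W, J.
Round 3: (1) [J & A5 & W -> P2]. Adds P2.
Closure: {A5, B7, D8, E4, F, F79, G1, H79, J, K, L4, M3, N, P2, Q1, Q90, R4, S, T9, W} — 20 facts.

20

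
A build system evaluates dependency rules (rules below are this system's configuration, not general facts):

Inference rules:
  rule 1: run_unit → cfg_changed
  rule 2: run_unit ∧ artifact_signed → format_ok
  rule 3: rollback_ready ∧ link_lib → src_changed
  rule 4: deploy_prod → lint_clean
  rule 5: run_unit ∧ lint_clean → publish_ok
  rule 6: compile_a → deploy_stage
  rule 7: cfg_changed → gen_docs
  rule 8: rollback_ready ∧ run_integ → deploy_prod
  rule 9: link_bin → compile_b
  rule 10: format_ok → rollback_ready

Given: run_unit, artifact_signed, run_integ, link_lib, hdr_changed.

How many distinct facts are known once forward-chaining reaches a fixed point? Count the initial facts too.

Round 1: rule 1 [run_unit → cfg_changed]; rule 2 [run_unit ∧ artifact_signed → format_ok]. New: cfg_changed, format_ok.
Round 2: rule 7 [cfg_changed → gen_docs]; rule 10 [format_ok → rollback_ready]. New: gen_docs, rollback_ready.
Round 3: rule 3 [rollback_ready ∧ link_lib → src_changed]; rule 8 [rollback_ready ∧ run_integ → deploy_prod]. New: src_changed, deploy_prod.
Round 4: rule 4 [deploy_prod → lint_clean]. New: lint_clean.
Round 5: rule 5 [run_unit ∧ lint_clean → publish_ok]. New: publish_ok.
Closure: {artifact_signed, cfg_changed, deploy_prod, format_ok, gen_docs, hdr_changed, link_lib, lint_clean, publish_ok, rollback_ready, run_integ, run_unit, src_changed} — 13 facts.

13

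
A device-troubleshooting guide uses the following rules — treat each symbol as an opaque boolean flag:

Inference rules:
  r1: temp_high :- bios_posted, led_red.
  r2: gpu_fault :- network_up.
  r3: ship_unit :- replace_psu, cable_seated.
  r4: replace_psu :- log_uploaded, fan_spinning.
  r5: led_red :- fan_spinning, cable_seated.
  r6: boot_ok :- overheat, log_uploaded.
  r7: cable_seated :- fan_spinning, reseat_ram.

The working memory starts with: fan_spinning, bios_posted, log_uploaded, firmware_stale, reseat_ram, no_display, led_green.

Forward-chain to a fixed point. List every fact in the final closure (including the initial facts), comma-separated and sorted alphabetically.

bios_posted, cable_seated, fan_spinning, firmware_stale, led_green, led_red, log_uploaded, no_display, replace_psu, reseat_ram, ship_unit, temp_high

Round 1 — r4, r7, derive replace_psu, cable_seated.
Round 2 — r3, r5, derive ship_unit, led_red.
Round 3 — r1, derive temp_high.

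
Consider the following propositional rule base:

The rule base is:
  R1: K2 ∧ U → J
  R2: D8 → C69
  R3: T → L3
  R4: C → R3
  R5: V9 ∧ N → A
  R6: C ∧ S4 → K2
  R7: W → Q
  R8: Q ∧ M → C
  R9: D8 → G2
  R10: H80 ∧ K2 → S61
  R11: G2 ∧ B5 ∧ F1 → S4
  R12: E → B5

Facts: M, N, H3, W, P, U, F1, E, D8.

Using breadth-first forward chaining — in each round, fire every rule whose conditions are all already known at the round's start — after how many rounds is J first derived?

Round 1 fires R2, R7, R9, R12, giving C69, Q, G2, B5.
Round 2 fires R8, R11, giving C, S4.
Round 3 fires R4, R6, giving R3, K2.
Round 4 fires R1, giving J.
J first appears in round 4.

4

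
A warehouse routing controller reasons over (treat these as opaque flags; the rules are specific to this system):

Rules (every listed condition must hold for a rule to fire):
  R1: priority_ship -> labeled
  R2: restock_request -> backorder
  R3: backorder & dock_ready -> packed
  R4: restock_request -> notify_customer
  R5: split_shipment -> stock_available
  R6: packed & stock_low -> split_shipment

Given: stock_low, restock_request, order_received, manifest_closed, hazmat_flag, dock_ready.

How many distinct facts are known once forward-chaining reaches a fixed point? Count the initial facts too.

Round 1: R2 [restock_request -> backorder]; R4 [restock_request -> notify_customer]. New: backorder, notify_customer.
Round 2: R3 [backorder & dock_ready -> packed]. New: packed.
Round 3: R6 [packed & stock_low -> split_shipment]. New: split_shipment.
Round 4: R5 [split_shipment -> stock_available]. New: stock_available.
Closure: {backorder, dock_ready, hazmat_flag, manifest_closed, notify_customer, order_received, packed, restock_request, split_shipment, stock_available, stock_low} — 11 facts.

11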